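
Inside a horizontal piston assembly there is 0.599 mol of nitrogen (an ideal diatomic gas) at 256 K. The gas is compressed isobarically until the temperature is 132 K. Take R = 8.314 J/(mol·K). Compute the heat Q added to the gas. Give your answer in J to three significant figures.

Q ≈ -2160 J

Isobaric: W = nRΔT = (0.599)(8.314)(-124) = -617.5 J.
ΔU = nCᵥΔT with Cᵥ = 5R/2: ΔU = (0.599)(20.79)(-124) = -1544 J.
Q = ΔU + W = -1544 − 617.5 = -2161 J.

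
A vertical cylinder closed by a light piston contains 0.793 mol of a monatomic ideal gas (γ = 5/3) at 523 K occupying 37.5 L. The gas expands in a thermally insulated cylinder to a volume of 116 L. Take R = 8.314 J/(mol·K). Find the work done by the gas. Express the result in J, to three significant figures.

Adiabatic: TV^(γ−1) = const with γ = 5/3.
T₂ = T₁ (V₁/V₂)^(γ−1) = 523 × (37.5/116)^0.667 = 523 × 0.471 = 246.3 K.
W_by = nCᵥ(T₁ − T₂) = (0.793)(12.47)(523 − 246.3) = 2736 J.

W ≈ 2740 J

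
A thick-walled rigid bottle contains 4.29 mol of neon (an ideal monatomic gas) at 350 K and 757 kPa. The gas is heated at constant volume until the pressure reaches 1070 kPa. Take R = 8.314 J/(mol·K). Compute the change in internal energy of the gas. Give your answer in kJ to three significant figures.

ΔU ≈ 7.74 kJ

Constant volume ⇒ W = 0, so Q = ΔU = nCᵥΔT with Cᵥ = 3R/2 = 12.47 J/(mol·K).
At constant V, T₂/T₁ = P₂/P₁ ⇒ ΔT = T₁(P₂/P₁ − 1) = 350·(1070/757 − 1) = 144.7 K.
ΔU = (4.29)(12.47)(144.7) = 7742 J.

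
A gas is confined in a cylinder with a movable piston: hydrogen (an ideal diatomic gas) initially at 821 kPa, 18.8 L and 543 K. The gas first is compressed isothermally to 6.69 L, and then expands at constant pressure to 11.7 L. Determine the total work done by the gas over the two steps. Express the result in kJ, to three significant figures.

W_total ≈ -4.39 kJ

Step 1 (isothermal): W = P₁V₁ ln(V₂/V₁) = (15435) ln(6.69/18.8) = -15948 J.
After step 1: P = 2307 kPa, V = 6.69 L, T = 543 K.
Step 2 (isobaric): W = PΔV = (2307 kPa)(11.7 − 6.69 L) = 11559 J.
W_total = -15948 + 11559 = -4389 J.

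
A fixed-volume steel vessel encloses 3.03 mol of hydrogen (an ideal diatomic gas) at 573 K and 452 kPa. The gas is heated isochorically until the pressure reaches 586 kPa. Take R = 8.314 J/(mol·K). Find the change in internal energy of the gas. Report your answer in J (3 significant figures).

Constant volume ⇒ W = 0, so Q = ΔU = nCᵥΔT with Cᵥ = 5R/2 = 20.79 J/(mol·K).
At constant V, T₂/T₁ = P₂/P₁ ⇒ ΔT = T₁(P₂/P₁ − 1) = 573·(586/452 − 1) = 169.9 K.
ΔU = (3.03)(20.79)(169.9) = 10698 J.

ΔU ≈ 10700 J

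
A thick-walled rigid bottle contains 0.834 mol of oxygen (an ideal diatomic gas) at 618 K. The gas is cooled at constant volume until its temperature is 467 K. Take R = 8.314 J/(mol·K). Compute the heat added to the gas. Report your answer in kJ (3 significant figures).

Constant volume ⇒ W = 0, so Q = ΔU = nCᵥΔT with Cᵥ = 5R/2 = 20.79 J/(mol·K).
ΔU = (0.834)(20.79)(467 − 618) = -2618 J.

Q ≈ -2.62 kJ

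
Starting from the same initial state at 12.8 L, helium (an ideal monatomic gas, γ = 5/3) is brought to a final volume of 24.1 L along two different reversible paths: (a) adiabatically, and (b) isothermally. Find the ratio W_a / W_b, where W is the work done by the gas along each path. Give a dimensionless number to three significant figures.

Path (a) adiabatic: W = P₁V₁(1 − (V₁/V₂)^(γ−1))/(γ−1) → W_a/(P₁V₁) = 0.5162.
Path (b) isothermal: W = P₁V₁ ln(V₂/V₁) → W_b/(P₁V₁) = 0.6328.
W_a / W_b = 0.5162 / 0.6328 = 0.8159.

W_a / W_b ≈ 0.816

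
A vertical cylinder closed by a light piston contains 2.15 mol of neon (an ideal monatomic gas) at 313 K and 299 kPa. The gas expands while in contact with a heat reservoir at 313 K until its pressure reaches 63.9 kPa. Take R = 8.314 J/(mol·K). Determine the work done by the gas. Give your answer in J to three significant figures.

W ≈ 8630 J

Isothermal process: W = nRT ln(V₂/V₁) = nRT ln(P₁/P₂).
W = (2.15)(8.314)(313) × ln(299/63.9)
  = 5595 × ln(4.679) = 5595 × 1.543
W_by_gas = 8634 J.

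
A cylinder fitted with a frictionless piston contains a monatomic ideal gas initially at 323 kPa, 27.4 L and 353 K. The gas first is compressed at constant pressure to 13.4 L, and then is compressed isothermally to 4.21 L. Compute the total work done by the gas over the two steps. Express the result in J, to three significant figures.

W_total ≈ -9530 J

Step 1 (isobaric): W = PΔV = (323 kPa)(13.4 − 27.4 L) = -4522 J.
After step 1: P = 323 kPa, V = 13.4 L, T = 172.6 K.
Step 2 (isothermal): W = P₁V₁ ln(V₂/V₁) = (4328) ln(4.21/13.4) = -5011 J.
W_total = -4522 − 5011 = -9533 J.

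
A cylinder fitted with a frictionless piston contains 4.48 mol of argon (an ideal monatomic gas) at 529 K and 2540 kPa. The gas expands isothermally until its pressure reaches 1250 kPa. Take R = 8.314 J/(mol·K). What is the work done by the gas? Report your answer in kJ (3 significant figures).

Isothermal process: W = nRT ln(V₂/V₁) = nRT ln(P₁/P₂).
W = (4.48)(8.314)(529) × ln(2540/1250)
  = 19704 × ln(2.032) = 19704 × 0.709
W_by_gas = 13970 J.

W ≈ 14.0 kJ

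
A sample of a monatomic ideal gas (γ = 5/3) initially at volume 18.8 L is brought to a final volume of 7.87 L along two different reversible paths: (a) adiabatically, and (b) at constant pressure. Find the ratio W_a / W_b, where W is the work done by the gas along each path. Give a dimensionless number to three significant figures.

W_a / W_b ≈ 2.03

Path (a) adiabatic: W = P₁V₁(1 − (V₁/V₂)^(γ−1))/(γ−1) → W_a/(P₁V₁) = -1.18.
Path (b) isobaric: W = P₁(V₂ − V₁) → W_b/(P₁V₁) = -0.5814.
W_a / W_b = -1.18 / -0.5814 = 2.03.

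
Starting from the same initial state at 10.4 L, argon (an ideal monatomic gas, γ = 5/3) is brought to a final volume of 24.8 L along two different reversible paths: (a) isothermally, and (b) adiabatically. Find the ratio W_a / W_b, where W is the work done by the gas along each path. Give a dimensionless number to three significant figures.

W_a / W_b ≈ 1.32

Path (a) isothermal: W = P₁V₁ ln(V₂/V₁) → W_a/(P₁V₁) = 0.869.
Path (b) adiabatic: W = P₁V₁(1 − (V₁/V₂)^(γ−1))/(γ−1) → W_b/(P₁V₁) = 0.6596.
W_a / W_b = 0.869 / 0.6596 = 1.317.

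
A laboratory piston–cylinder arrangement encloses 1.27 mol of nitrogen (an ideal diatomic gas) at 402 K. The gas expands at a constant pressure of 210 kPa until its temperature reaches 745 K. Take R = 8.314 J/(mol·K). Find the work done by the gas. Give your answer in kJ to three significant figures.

W ≈ 3.62 kJ

Isobaric: W = P ΔV = nR ΔT.
W = (1.27)(8.314)(745 − 402) = 3622 J.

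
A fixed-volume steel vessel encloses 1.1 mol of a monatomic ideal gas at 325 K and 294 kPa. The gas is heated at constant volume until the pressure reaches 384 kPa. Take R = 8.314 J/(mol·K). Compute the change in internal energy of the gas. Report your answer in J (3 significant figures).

ΔU ≈ 1360 J

Constant volume ⇒ W = 0, so Q = ΔU = nCᵥΔT with Cᵥ = 3R/2 = 12.47 J/(mol·K).
At constant V, T₂/T₁ = P₂/P₁ ⇒ ΔT = T₁(P₂/P₁ − 1) = 325·(384/294 − 1) = 99.49 K.
ΔU = (1.1)(12.47)(99.49) = 1365 J.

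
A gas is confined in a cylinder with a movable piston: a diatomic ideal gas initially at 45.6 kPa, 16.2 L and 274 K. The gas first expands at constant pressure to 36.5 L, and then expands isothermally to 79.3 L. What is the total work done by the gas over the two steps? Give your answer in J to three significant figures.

W_total ≈ 2220 J

Step 1 (isobaric): W = PΔV = (45.6 kPa)(36.5 − 16.2 L) = 925.7 J.
After step 1: P = 45.6 kPa, V = 36.5 L, T = 617.3 K.
Step 2 (isothermal): W = P₁V₁ ln(V₂/V₁) = (1664) ln(79.3/36.5) = 1291 J.
W_total = 925.7 + 1291 = 2217 J.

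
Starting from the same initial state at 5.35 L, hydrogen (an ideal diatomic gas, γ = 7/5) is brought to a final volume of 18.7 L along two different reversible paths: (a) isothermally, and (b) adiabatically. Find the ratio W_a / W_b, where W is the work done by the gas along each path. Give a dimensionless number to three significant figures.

W_a / W_b ≈ 1.27

Path (a) isothermal: W = P₁V₁ ln(V₂/V₁) → W_a/(P₁V₁) = 1.251.
Path (b) adiabatic: W = P₁V₁(1 − (V₁/V₂)^(γ−1))/(γ−1) → W_b/(P₁V₁) = 0.9845.
W_a / W_b = 1.251 / 0.9845 = 1.271.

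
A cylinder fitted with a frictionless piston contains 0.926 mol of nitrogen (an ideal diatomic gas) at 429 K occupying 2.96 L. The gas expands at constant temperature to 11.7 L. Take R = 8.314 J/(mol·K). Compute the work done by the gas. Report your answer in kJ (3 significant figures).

Isothermal: W = nRT ln(V₂/V₁).
W = (0.926)(8.314)(429) × ln(11.7/2.96)
  = 3303 × 1.374
W_by_gas = 4539 J.

W ≈ 4.54 kJ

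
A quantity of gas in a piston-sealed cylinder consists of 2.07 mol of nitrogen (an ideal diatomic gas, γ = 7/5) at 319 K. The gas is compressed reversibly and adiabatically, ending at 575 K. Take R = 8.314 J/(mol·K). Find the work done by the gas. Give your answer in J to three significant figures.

Adiabatic ⇒ Q = 0, so W_by = −ΔU = nCᵥ(T₁ − T₂).
Cᵥ = 5R/2 = 20.79 J/(mol·K).
W = (2.07)(20.79)(319 − 575) = -11014 J.

W ≈ -11000 J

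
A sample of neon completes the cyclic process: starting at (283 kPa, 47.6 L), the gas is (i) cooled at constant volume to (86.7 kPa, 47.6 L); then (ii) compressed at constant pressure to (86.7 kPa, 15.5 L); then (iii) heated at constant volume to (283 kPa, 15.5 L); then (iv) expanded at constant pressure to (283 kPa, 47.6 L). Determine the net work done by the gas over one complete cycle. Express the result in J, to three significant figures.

W_net ≈ 6300 J

Constant-volume legs do no work.
W(ii) = (86.7)(15.5 − 47.6) = -2783 J; W(iv) = (283)(47.6 − 15.5) = 9084 J.
W_net = -2783 + 9084 = 6301 J (the clockwise enclosed area).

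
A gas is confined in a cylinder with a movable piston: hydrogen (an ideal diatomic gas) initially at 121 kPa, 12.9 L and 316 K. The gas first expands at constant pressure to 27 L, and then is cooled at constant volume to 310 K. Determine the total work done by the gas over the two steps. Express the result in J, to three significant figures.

W_total ≈ 1710 J

Step 1 (isobaric): W = PΔV = (121 kPa)(27 − 12.9 L) = 1706 J.
Step 2 (isochoric): W = 0 (constant volume).
W_total = 1706 + 0 = 1706 J.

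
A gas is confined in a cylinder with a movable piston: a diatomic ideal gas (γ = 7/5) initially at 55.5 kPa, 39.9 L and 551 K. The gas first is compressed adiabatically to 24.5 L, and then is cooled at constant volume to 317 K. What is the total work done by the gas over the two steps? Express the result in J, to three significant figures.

W_total ≈ -1190 J

Step 1 (adiabatic): W = (P₁V₁ − P₂V₂)/(γ−1) = (2214 − 2691)/0.4 = -1193 J.
Step 2 (isochoric): W = 0 (constant volume).
W_total = -1193 + 0 = -1193 J.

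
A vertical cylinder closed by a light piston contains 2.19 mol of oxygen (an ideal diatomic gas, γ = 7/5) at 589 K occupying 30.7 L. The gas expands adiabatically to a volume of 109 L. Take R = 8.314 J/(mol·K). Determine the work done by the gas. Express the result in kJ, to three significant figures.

W ≈ 10.7 kJ

Adiabatic: TV^(γ−1) = const with γ = 7/5.
T₂ = T₁ (V₁/V₂)^(γ−1) = 589 × (30.7/109)^0.4 = 589 × 0.6024 = 354.8 K.
W_by = nCᵥ(T₁ − T₂) = (2.19)(20.79)(589 − 354.8) = 10660 J.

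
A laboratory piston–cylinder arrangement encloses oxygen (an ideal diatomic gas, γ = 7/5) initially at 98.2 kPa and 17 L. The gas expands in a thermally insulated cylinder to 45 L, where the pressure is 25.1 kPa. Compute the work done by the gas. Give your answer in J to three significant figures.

W ≈ 1350 J

Adiabatic: W = (P₁V₁ − P₂V₂)/(γ − 1) with γ = 7/5.
P₁V₁ = 1669 J, P₂V₂ = 1130 J.
W = (1669 − 1130) / 0.4 = 1350 J.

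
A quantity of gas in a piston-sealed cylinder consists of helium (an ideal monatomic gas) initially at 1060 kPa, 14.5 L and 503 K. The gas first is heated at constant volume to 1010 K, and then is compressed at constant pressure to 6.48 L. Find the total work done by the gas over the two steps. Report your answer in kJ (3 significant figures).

W_total ≈ -17.1 kJ

Step 1 (isochoric): W = 0 (constant volume).
After step 1: P = 2128 kPa (V unchanged).
Step 2 (isobaric): W = PΔV = (2128 kPa)(6.48 − 14.5 L) = -17070 J.
W_total = 0 − 17070 = -17070 J.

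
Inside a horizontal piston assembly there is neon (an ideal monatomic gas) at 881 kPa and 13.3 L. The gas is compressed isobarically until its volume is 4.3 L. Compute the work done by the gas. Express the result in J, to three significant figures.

W ≈ -7930 J

Isobaric: W = P ΔV.
W = (881 kPa)(4.3 − 13.3 L) = (881)(-9) = -7929 J.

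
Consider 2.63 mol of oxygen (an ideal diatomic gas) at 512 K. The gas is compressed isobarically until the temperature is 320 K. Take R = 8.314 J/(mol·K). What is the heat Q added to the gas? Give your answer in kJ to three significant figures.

Isobaric: W = nRΔT = (2.63)(8.314)(-192) = -4198 J.
ΔU = nCᵥΔT with Cᵥ = 5R/2: ΔU = (2.63)(20.79)(-192) = -10496 J.
Q = ΔU + W = -10496 − 4198 = -14694 J.

Q ≈ -14.7 kJ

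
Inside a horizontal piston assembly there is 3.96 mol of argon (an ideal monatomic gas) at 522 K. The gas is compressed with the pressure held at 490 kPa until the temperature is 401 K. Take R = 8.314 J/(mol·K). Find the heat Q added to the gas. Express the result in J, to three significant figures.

Isobaric: W = nRΔT = (3.96)(8.314)(-121) = -3984 J.
ΔU = nCᵥΔT with Cᵥ = 3R/2: ΔU = (3.96)(12.47)(-121) = -5976 J.
Q = ΔU + W = -5976 − 3984 = -9959 J.

Q ≈ -9960 J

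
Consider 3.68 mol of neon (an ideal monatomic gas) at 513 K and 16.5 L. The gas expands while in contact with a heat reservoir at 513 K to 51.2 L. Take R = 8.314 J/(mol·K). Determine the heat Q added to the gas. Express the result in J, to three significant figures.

Q ≈ 17800 J

Isothermal ⇒ ΔU = 0, so Q = W = nRT ln(V₂/V₁).
Q = (3.68)(8.314)(513) ln(51.2/16.5) = 15696 × 1.132 = 17773 J.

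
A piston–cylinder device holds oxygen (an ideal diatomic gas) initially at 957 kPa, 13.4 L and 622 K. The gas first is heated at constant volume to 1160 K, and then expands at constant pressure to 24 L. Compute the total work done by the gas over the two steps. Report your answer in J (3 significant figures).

Step 1 (isochoric): W = 0 (constant volume).
After step 1: P = 1785 kPa (V unchanged).
Step 2 (isobaric): W = PΔV = (1785 kPa)(24 − 13.4 L) = 18918 J.
W_total = 0 + 18918 = 18918 J.

W_total ≈ 18900 J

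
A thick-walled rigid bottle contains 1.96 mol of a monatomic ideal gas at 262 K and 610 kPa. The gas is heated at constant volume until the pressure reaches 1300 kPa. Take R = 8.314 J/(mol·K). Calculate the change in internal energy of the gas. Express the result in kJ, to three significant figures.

Constant volume ⇒ W = 0, so Q = ΔU = nCᵥΔT with Cᵥ = 3R/2 = 12.47 J/(mol·K).
At constant V, T₂/T₁ = P₂/P₁ ⇒ ΔT = T₁(P₂/P₁ − 1) = 262·(1300/610 − 1) = 296.4 K.
ΔU = (1.96)(12.47)(296.4) = 7244 J.

ΔU ≈ 7.24 kJ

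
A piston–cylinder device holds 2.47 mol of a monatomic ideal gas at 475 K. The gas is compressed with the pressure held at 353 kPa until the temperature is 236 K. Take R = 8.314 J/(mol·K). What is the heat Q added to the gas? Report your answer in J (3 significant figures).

Q ≈ -12300 J

Isobaric: W = nRΔT = (2.47)(8.314)(-239) = -4908 J.
ΔU = nCᵥΔT with Cᵥ = 3R/2: ΔU = (2.47)(12.47)(-239) = -7362 J.
Q = ΔU + W = -7362 − 4908 = -12270 J.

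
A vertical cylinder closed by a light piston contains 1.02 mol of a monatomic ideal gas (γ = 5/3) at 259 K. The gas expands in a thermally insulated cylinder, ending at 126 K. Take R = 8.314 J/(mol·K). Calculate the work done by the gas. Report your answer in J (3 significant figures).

Adiabatic ⇒ Q = 0, so W_by = −ΔU = nCᵥ(T₁ − T₂).
Cᵥ = 3R/2 = 12.47 J/(mol·K).
W = (1.02)(12.47)(259 − 126) = 1692 J.

W ≈ 1690 J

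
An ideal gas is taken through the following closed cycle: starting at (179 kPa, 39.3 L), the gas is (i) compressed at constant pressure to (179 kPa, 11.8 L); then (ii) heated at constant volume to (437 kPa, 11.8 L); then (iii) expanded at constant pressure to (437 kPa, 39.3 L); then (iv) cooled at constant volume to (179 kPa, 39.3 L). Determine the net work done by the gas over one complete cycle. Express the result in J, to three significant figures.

Constant-volume legs do no work.
W(i) = (179)(11.8 − 39.3) = -4922 J; W(iii) = (437)(39.3 − 11.8) = 12017 J.
W_net = -4922 + 12017 = 7095 J (the clockwise enclosed area).

W_net ≈ 7100 J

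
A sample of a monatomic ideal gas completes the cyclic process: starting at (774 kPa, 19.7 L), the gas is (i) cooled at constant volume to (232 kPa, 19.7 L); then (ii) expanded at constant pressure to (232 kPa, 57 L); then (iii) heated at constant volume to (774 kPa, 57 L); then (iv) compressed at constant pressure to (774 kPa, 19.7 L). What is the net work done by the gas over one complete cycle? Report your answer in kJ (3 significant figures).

Constant-volume legs do no work.
W(ii) = (232)(57 − 19.7) = 8654 J; W(iv) = (774)(19.7 − 57) = -28870 J.
W_net = 8654 − 28870 = -20217 J (the counter-clockwise enclosed area).

W_net ≈ -20.2 kJ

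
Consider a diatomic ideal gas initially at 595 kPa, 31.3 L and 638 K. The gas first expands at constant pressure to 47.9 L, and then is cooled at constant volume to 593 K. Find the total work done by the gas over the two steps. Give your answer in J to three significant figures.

W_total ≈ 9880 J

Step 1 (isobaric): W = PΔV = (595 kPa)(47.9 − 31.3 L) = 9877 J.
Step 2 (isochoric): W = 0 (constant volume).
W_total = 9877 + 0 = 9877 J.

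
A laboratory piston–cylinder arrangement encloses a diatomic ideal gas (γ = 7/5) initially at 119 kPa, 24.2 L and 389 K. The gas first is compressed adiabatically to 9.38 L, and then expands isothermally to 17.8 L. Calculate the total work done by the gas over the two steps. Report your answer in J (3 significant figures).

Step 1 (adiabatic): W = (P₁V₁ − P₂V₂)/(γ−1) = (2880 − 4207)/0.4 = -3319 J.
After step 1: P = 448.5 kPa, V = 9.38 L, T = 568.3 K.
Step 2 (isothermal): W = P₁V₁ ln(V₂/V₁) = (4207) ln(17.8/9.38) = 2695 J.
W_total = -3319 + 2695 = -623.5 J.

W_total ≈ -624 J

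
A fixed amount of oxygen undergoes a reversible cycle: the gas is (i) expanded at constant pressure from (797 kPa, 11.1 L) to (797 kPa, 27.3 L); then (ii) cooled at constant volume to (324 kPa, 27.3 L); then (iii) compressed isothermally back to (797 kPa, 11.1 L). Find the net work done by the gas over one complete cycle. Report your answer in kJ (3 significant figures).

Leg (i): W = PΔV = (797)(27.3 − 11.1) = 12911 J.
Leg (ii): W = 0.
Leg (iii): W = PᵢVᵢ ln(V_f/Vᵢ) = (8845) ln(11.1/27.3) = -7960 J.
W_net = 12911 − 7960 = 4951 J.

W_net ≈ 4.95 kJ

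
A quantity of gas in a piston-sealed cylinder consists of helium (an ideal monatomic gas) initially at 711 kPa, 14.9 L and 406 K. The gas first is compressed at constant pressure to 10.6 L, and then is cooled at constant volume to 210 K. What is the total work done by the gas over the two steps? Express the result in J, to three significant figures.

Step 1 (isobaric): W = PΔV = (711 kPa)(10.6 − 14.9 L) = -3057 J.
Step 2 (isochoric): W = 0 (constant volume).
W_total = -3057 + 0 = -3057 J.

W_total ≈ -3060 J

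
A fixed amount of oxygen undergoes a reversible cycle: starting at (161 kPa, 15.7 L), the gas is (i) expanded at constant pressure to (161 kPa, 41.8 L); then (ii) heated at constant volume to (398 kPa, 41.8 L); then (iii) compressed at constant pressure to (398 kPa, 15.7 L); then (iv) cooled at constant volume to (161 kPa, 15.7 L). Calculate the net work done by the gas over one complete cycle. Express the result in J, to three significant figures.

Constant-volume legs do no work.
W(i) = (161)(41.8 − 15.7) = 4202 J; W(iii) = (398)(15.7 − 41.8) = -10388 J.
W_net = 4202 − 10388 = -6186 J (the counter-clockwise enclosed area).

W_net ≈ -6190 J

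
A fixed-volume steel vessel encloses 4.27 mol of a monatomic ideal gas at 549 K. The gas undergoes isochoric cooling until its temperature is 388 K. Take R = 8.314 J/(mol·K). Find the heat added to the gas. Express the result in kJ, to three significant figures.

Constant volume ⇒ W = 0, so Q = ΔU = nCᵥΔT with Cᵥ = 3R/2 = 12.47 J/(mol·K).
ΔU = (4.27)(12.47)(388 − 549) = -8573 J.

Q ≈ -8.57 kJ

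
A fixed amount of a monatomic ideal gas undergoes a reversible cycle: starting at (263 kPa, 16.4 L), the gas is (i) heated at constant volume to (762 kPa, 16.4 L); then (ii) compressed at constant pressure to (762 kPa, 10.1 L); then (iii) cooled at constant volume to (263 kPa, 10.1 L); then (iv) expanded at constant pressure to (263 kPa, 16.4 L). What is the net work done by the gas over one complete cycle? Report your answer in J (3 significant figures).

Constant-volume legs do no work.
W(ii) = (762)(10.1 − 16.4) = -4801 J; W(iv) = (263)(16.4 − 10.1) = 1657 J.
W_net = -4801 + 1657 = -3144 J (the counter-clockwise enclosed area).

W_net ≈ -3140 J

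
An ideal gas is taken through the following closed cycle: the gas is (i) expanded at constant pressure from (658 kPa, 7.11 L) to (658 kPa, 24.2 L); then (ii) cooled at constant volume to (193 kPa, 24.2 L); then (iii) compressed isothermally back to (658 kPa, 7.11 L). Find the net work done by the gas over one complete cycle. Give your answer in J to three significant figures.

W_net ≈ 5520 J

Leg (i): W = PΔV = (658)(24.2 − 7.11) = 11245 J.
Leg (ii): W = 0.
Leg (iii): W = PᵢVᵢ ln(V_f/Vᵢ) = (4671) ln(7.11/24.2) = -5721 J.
W_net = 11245 − 5721 = 5524 J.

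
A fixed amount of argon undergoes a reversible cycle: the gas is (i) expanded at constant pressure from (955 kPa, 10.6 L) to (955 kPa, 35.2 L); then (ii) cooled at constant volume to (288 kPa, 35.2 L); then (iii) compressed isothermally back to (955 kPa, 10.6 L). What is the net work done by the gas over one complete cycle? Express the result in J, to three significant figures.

W_net ≈ 11300 J

Leg (i): W = PΔV = (955)(35.2 − 10.6) = 23493 J.
Leg (ii): W = 0.
Leg (iii): W = PᵢVᵢ ln(V_f/Vᵢ) = (10138) ln(10.6/35.2) = -12167 J.
W_net = 23493 − 12167 = 11326 J.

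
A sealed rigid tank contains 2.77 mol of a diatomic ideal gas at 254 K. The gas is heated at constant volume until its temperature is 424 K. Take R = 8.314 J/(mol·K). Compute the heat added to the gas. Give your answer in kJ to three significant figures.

Constant volume ⇒ W = 0, so Q = ΔU = nCᵥΔT with Cᵥ = 5R/2 = 20.79 J/(mol·K).
ΔU = (2.77)(20.79)(424 − 254) = 9788 J.

Q ≈ 9.79 kJ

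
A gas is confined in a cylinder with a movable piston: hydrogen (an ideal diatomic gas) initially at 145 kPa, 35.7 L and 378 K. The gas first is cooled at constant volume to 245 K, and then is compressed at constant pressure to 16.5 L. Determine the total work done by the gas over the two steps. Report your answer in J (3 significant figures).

W_total ≈ -1800 J

Step 1 (isochoric): W = 0 (constant volume).
After step 1: P = 93.98 kPa (V unchanged).
Step 2 (isobaric): W = PΔV = (93.98 kPa)(16.5 − 35.7 L) = -1804 J.
W_total = 0 − 1804 = -1804 J.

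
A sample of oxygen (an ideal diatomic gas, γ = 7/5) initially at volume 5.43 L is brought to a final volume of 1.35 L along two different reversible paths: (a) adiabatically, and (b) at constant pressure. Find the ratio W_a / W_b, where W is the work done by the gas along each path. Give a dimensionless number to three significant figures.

Path (a) adiabatic: W = P₁V₁(1 − (V₁/V₂)^(γ−1))/(γ−1) → W_a/(P₁V₁) = -1.862.
Path (b) isobaric: W = P₁(V₂ − V₁) → W_b/(P₁V₁) = -0.7514.
W_a / W_b = -1.862 / -0.7514 = 2.479.

W_a / W_b ≈ 2.48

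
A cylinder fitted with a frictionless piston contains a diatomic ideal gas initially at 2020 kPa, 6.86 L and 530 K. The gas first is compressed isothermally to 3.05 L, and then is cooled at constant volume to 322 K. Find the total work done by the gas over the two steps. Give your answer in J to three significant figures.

W_total ≈ -11200 J

Step 1 (isothermal): W = P₁V₁ ln(V₂/V₁) = (13857) ln(3.05/6.86) = -11232 J.
Step 2 (isochoric): W = 0 (constant volume).
W_total = -11232 + 0 = -11232 J.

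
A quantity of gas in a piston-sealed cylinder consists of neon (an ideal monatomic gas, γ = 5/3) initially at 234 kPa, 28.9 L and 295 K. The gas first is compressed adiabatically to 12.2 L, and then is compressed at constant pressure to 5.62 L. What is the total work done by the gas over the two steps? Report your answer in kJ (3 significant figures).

W_total ≈ -14.4 kJ

Step 1 (adiabatic): W = (P₁V₁ − P₂V₂)/(γ−1) = (6763 − 12017)/0.667 = -7882 J.
After step 1: P = 985 kPa, V = 12.2 L, T = 524.2 K.
Step 2 (isobaric): W = PΔV = (985 kPa)(5.62 − 12.2 L) = -6481 J.
W_total = -7882 − 6481 = -14363 J.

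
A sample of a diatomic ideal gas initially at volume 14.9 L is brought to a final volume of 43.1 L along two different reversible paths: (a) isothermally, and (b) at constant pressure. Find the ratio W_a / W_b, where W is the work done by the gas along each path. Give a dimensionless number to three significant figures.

W_a / W_b ≈ 0.561

Path (a) isothermal: W = P₁V₁ ln(V₂/V₁) → W_a/(P₁V₁) = 1.062.
Path (b) isobaric: W = P₁(V₂ − V₁) → W_b/(P₁V₁) = 1.893.
W_a / W_b = 1.062 / 1.893 = 0.5612.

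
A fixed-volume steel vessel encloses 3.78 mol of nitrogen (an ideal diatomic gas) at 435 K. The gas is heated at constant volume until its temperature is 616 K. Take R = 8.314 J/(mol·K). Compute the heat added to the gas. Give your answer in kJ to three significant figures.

Q ≈ 14.2 kJ

Constant volume ⇒ W = 0, so Q = ΔU = nCᵥΔT with Cᵥ = 5R/2 = 20.79 J/(mol·K).
ΔU = (3.78)(20.79)(616 − 435) = 14221 J.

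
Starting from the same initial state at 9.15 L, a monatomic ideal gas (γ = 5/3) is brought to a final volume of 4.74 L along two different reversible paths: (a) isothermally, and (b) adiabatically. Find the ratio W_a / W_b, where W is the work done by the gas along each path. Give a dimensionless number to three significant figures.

W_a / W_b ≈ 0.797

Path (a) isothermal: W = P₁V₁ ln(V₂/V₁) → W_a/(P₁V₁) = -0.6577.
Path (b) adiabatic: W = P₁V₁(1 − (V₁/V₂)^(γ−1))/(γ−1) → W_b/(P₁V₁) = -0.8255.
W_a / W_b = -0.6577 / -0.8255 = 0.7967.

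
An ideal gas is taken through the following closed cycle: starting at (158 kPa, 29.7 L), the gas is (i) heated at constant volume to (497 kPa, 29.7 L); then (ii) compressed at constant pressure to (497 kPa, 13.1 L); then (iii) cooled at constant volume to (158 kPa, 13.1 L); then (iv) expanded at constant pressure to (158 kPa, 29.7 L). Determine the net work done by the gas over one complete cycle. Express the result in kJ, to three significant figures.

W_net ≈ -5.63 kJ

Constant-volume legs do no work.
W(ii) = (497)(13.1 − 29.7) = -8250 J; W(iv) = (158)(29.7 − 13.1) = 2623 J.
W_net = -8250 + 2623 = -5627 J (the counter-clockwise enclosed area).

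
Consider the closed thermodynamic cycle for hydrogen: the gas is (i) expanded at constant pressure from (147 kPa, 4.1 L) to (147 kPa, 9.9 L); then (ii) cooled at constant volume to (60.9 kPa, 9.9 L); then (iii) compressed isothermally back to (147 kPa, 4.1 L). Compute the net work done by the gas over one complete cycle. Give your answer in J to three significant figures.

Leg (i): W = PΔV = (147)(9.9 − 4.1) = 852.6 J.
Leg (ii): W = 0.
Leg (iii): W = PᵢVᵢ ln(V_f/Vᵢ) = (602.9) ln(4.1/9.9) = -531.5 J.
W_net = 852.6 − 531.5 = 321.1 J.

W_net ≈ 321 J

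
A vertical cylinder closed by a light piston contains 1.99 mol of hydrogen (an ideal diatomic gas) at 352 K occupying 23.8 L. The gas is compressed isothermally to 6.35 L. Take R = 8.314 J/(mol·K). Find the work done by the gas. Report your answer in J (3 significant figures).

W ≈ -7690 J

Isothermal: W = nRT ln(V₂/V₁).
W = (1.99)(8.314)(352) × ln(6.35/23.8)
  = 5824 × -1.321
W_by_gas = -7695 J.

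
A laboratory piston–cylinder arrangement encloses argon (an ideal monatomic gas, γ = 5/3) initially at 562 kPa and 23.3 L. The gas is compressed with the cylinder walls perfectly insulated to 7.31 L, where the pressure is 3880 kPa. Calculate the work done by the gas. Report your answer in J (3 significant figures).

Adiabatic: W = (P₁V₁ − P₂V₂)/(γ − 1) with γ = 5/3.
P₁V₁ = 13095 J, P₂V₂ = 28363 J.
W = (13095 − 28363) / 0.6667 = -22902 J.

W ≈ -22900 J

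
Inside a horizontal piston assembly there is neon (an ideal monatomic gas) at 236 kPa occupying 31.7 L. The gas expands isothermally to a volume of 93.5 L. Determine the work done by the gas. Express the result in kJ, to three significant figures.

W ≈ 8.09 kJ

Isothermal: W = nRT ln(V₂/V₁) = P₁V₁ ln(V₂/V₁).
P₁V₁ = (236 kPa)(31.7 L) = 7481 J.
W = 7481 × ln(93.5/31.7) = 7481 × 1.082
W_by_gas = 8092 J.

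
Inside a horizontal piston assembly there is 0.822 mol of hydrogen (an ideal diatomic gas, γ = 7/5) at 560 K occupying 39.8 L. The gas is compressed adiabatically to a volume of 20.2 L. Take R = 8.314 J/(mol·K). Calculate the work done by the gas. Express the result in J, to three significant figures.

W ≈ -2980 J

Adiabatic: TV^(γ−1) = const with γ = 7/5.
T₂ = T₁ (V₁/V₂)^(γ−1) = 560 × (39.8/20.2)^0.4 = 560 × 1.312 = 734.5 K.
W_by = nCᵥ(T₁ − T₂) = (0.822)(20.79)(560 − 734.5) = -2982 J.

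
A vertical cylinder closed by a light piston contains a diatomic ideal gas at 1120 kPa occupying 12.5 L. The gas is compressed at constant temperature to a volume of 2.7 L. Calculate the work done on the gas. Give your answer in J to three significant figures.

W ≈ 21500 J

Isothermal: W = nRT ln(V₂/V₁) = P₁V₁ ln(V₂/V₁).
P₁V₁ = (1120 kPa)(12.5 L) = 14000 J.
W = 14000 × ln(2.7/12.5) = 14000 × -1.532
W_by_gas = -21455 J; work on gas = −W_by = 21455 J.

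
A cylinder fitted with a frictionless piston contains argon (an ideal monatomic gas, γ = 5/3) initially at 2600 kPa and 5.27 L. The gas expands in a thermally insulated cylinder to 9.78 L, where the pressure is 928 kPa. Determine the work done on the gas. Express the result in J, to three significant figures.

Adiabatic: W = (P₁V₁ − P₂V₂)/(γ − 1) with γ = 5/3.
P₁V₁ = 13702 J, P₂V₂ = 9076 J.
W = (13702 − 9076) / 0.6667 = 6939 J.
Work on gas = −W_by = -6939 J.

W ≈ -6940 J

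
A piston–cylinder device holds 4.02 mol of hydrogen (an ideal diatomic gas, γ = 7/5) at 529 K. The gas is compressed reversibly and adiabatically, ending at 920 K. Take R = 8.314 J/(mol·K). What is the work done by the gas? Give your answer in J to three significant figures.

Adiabatic ⇒ Q = 0, so W_by = −ΔU = nCᵥ(T₁ − T₂).
Cᵥ = 5R/2 = 20.79 J/(mol·K).
W = (4.02)(20.79)(529 − 920) = -32670 J.

W ≈ -32700 J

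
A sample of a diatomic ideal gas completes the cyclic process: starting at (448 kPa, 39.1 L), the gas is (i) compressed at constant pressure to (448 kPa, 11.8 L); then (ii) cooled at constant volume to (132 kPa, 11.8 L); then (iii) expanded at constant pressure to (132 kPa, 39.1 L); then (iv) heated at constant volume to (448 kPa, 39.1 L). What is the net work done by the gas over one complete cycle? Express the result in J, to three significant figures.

W_net ≈ -8630 J

Constant-volume legs do no work.
W(i) = (448)(11.8 − 39.1) = -12230 J; W(iii) = (132)(39.1 − 11.8) = 3604 J.
W_net = -12230 + 3604 = -8627 J (the counter-clockwise enclosed area).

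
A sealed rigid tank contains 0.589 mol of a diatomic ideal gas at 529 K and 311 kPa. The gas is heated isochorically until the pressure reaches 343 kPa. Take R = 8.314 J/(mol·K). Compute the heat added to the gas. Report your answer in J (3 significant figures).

Q ≈ 666 J

Constant volume ⇒ W = 0, so Q = ΔU = nCᵥΔT with Cᵥ = 5R/2 = 20.79 J/(mol·K).
At constant V, T₂/T₁ = P₂/P₁ ⇒ ΔT = T₁(P₂/P₁ − 1) = 529·(343/311 − 1) = 54.43 K.
ΔU = (0.589)(20.79)(54.43) = 666.4 J.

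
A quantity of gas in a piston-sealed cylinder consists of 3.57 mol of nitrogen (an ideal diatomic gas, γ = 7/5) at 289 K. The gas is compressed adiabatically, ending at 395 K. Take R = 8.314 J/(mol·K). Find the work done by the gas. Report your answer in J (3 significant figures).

W ≈ -7870 J

Adiabatic ⇒ Q = 0, so W_by = −ΔU = nCᵥ(T₁ − T₂).
Cᵥ = 5R/2 = 20.79 J/(mol·K).
W = (3.57)(20.79)(289 − 395) = -7865 J.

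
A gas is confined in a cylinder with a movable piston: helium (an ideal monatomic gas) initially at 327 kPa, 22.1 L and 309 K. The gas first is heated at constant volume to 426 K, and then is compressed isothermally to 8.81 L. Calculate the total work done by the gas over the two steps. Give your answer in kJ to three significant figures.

Step 1 (isochoric): W = 0 (constant volume).
After step 1: P = 450.8 kPa (V unchanged).
Step 2 (isothermal): W = P₁V₁ ln(V₂/V₁) = (9963) ln(8.81/22.1) = -9163 J.
W_total = 0 − 9163 = -9163 J.

W_total ≈ -9.16 kJ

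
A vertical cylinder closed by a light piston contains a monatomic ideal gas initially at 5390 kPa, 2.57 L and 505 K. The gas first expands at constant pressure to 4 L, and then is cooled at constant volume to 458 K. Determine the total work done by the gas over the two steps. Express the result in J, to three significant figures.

Step 1 (isobaric): W = PΔV = (5390 kPa)(4 − 2.57 L) = 7708 J.
Step 2 (isochoric): W = 0 (constant volume).
W_total = 7708 + 0 = 7708 J.

W_total ≈ 7710 J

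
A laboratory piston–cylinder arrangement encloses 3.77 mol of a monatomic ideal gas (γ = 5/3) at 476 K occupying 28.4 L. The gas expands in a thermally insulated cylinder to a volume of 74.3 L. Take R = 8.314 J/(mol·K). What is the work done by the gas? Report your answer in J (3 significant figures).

Adiabatic: TV^(γ−1) = const with γ = 5/3.
T₂ = T₁ (V₁/V₂)^(γ−1) = 476 × (28.4/74.3)^0.667 = 476 × 0.5267 = 250.7 K.
W_by = nCᵥ(T₁ − T₂) = (3.77)(12.47)(476 − 250.7) = 10592 J.

W ≈ 10600 J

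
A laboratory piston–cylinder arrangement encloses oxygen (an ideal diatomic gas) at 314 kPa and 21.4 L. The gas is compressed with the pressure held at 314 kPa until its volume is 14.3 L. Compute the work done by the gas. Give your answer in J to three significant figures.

Isobaric: W = P ΔV.
W = (314 kPa)(14.3 − 21.4 L) = (314)(-7.1) = -2229 J.

W ≈ -2230 J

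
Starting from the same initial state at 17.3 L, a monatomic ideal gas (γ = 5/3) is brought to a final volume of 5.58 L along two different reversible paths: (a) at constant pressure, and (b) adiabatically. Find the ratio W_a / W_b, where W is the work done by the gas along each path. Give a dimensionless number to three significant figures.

Path (a) isobaric: W = P₁(V₂ − V₁) → W_a/(P₁V₁) = -0.6775.
Path (b) adiabatic: W = P₁V₁(1 − (V₁/V₂)^(γ−1))/(γ−1) → W_b/(P₁V₁) = -1.689.
W_a / W_b = -0.6775 / -1.689 = 0.401.

W_a / W_b ≈ 0.401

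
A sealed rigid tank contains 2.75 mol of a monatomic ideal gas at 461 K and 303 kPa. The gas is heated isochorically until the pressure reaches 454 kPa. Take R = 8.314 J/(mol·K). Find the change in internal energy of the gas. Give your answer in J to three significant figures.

Constant volume ⇒ W = 0, so Q = ΔU = nCᵥΔT with Cᵥ = 3R/2 = 12.47 J/(mol·K).
At constant V, T₂/T₁ = P₂/P₁ ⇒ ΔT = T₁(P₂/P₁ − 1) = 461·(454/303 − 1) = 229.7 K.
ΔU = (2.75)(12.47)(229.7) = 7879 J.

ΔU ≈ 7880 J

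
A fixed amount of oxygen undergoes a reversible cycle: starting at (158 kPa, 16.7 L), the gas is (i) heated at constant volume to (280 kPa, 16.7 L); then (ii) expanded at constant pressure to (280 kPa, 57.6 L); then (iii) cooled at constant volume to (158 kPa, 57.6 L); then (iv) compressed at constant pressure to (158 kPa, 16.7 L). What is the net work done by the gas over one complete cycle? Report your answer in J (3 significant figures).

Constant-volume legs do no work.
W(ii) = (280)(57.6 − 16.7) = 11452 J; W(iv) = (158)(16.7 − 57.6) = -6462 J.
W_net = 11452 − 6462 = 4990 J (the clockwise enclosed area).

W_net ≈ 4990 J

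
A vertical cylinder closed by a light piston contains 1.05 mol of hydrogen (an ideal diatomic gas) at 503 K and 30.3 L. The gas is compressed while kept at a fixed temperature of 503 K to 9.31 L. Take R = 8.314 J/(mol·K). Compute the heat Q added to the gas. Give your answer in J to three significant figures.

Q ≈ -5180 J

Isothermal ⇒ ΔU = 0, so Q = W = nRT ln(V₂/V₁).
Q = (1.05)(8.314)(503) ln(9.31/30.3) = 4391 × -1.18 = -5182 J.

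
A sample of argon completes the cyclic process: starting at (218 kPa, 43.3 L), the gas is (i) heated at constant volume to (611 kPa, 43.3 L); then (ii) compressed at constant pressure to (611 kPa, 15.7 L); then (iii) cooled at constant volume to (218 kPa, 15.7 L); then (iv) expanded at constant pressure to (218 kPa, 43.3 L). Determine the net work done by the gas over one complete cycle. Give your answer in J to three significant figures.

Constant-volume legs do no work.
W(ii) = (611)(15.7 − 43.3) = -16864 J; W(iv) = (218)(43.3 − 15.7) = 6017 J.
W_net = -16864 + 6017 = -10847 J (the counter-clockwise enclosed area).

W_net ≈ -10800 J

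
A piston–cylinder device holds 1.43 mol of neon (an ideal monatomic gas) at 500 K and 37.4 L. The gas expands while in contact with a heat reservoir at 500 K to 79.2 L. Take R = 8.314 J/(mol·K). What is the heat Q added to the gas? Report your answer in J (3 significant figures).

Isothermal ⇒ ΔU = 0, so Q = W = nRT ln(V₂/V₁).
Q = (1.43)(8.314)(500) ln(79.2/37.4) = 5945 × 0.7503 = 4460 J.

Q ≈ 4460 J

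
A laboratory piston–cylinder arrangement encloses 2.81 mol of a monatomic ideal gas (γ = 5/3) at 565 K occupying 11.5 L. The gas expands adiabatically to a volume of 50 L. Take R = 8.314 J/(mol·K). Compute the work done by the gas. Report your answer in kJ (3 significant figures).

W ≈ 12.4 kJ

Adiabatic: TV^(γ−1) = const with γ = 5/3.
T₂ = T₁ (V₁/V₂)^(γ−1) = 565 × (11.5/50)^0.667 = 565 × 0.3754 = 212.1 K.
W_by = nCᵥ(T₁ − T₂) = (2.81)(12.47)(565 − 212.1) = 12367 J.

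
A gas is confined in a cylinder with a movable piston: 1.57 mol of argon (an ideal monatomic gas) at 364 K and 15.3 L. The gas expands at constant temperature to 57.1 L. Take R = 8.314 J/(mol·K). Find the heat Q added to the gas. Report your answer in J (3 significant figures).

Q ≈ 6260 J

Isothermal ⇒ ΔU = 0, so Q = W = nRT ln(V₂/V₁).
Q = (1.57)(8.314)(364) ln(57.1/15.3) = 4751 × 1.317 = 6257 J.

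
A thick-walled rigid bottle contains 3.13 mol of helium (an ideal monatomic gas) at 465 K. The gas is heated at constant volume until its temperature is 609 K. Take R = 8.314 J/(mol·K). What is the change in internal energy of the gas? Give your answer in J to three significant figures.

Constant volume ⇒ W = 0, so Q = ΔU = nCᵥΔT with Cᵥ = 3R/2 = 12.47 J/(mol·K).
ΔU = (3.13)(12.47)(609 − 465) = 5621 J.

ΔU ≈ 5620 J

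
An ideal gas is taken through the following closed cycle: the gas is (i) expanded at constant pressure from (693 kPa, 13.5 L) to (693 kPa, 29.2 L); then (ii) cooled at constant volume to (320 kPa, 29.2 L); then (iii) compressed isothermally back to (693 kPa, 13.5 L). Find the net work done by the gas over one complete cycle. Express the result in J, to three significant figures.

Leg (i): W = PΔV = (693)(29.2 − 13.5) = 10880 J.
Leg (ii): W = 0.
Leg (iii): W = PᵢVᵢ ln(V_f/Vᵢ) = (9344) ln(13.5/29.2) = -7209 J.
W_net = 10880 − 7209 = 3671 J.

W_net ≈ 3670 J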